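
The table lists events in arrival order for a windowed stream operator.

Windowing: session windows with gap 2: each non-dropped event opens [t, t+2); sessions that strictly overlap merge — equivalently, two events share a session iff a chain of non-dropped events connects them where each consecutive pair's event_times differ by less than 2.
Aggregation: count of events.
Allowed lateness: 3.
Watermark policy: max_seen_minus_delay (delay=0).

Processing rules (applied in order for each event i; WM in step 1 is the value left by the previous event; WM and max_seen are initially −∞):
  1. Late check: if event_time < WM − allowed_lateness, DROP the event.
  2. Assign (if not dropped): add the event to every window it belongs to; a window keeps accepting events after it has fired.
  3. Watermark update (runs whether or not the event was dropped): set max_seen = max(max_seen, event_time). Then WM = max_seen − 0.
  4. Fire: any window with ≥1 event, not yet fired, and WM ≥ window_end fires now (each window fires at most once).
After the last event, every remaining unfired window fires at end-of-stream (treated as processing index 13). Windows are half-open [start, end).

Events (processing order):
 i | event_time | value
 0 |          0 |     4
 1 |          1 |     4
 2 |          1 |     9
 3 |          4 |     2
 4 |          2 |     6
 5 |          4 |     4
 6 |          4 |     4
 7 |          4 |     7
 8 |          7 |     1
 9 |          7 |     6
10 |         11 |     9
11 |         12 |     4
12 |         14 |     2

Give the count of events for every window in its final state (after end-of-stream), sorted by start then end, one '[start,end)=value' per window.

i=0 t=0 v=4: → [0,2); WM=0
i=1 t=1 v=4: → [0,3); WM=1
i=2 t=1 v=9: → [0,3); WM=1
i=3 t=4 v=2: → [4,6); WM=4
i=4 t=2 v=6: → [0,4); WM=4
i=5 t=4 v=4: → [4,6); WM=4
i=6 t=4 v=4: → [4,6); WM=4
i=7 t=4 v=7: → [4,6); WM=4
i=8 t=7 v=1: → [7,9); WM=7
i=9 t=7 v=6: → [7,9); WM=7
i=10 t=11 v=9: → [11,13); WM=11
i=11 t=12 v=4: → [11,14); WM=12
i=12 t=14 v=2: → [14,16); WM=14

[0,4)=4 [4,6)=4 [7,9)=2 [11,14)=2 [14,16)=1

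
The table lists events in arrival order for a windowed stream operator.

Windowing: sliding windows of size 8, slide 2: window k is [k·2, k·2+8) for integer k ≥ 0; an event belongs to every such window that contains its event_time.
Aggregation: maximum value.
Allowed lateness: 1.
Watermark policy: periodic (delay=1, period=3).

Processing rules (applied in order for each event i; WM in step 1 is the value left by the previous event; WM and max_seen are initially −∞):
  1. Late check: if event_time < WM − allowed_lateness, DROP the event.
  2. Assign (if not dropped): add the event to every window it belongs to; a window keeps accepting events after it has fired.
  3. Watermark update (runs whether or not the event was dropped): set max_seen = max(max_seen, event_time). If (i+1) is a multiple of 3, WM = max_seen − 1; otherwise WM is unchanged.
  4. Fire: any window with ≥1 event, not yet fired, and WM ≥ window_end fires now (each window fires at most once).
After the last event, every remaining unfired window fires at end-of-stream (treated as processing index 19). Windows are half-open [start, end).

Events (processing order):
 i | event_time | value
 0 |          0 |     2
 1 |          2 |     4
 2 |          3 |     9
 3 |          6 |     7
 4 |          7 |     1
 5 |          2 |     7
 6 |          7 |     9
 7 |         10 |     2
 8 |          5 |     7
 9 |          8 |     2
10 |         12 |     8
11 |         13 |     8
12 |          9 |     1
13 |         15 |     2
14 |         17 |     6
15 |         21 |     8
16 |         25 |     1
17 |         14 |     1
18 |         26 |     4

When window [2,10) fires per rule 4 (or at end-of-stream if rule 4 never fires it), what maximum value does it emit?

9

i=0 t=0 v=2: → [0,8); WM=−∞
i=1 t=2 v=4: → [2,10),[0,8); WM=−∞
i=2 t=3 v=9: → [2,10),[0,8); WM=2
i=3 t=6 v=7: → [6,14),[4,12),[2,10),[0,8); WM=2
i=4 t=7 v=1: → [6,14),[4,12),[2,10),[0,8); WM=2
i=5 t=2 v=7: → [2,10),[0,8); WM=6
i=6 t=7 v=9: → [6,14),[4,12),[2,10),[0,8); WM=6
i=7 t=10 v=2: → [10,18),[8,16),[6,14),[4,12); WM=6
i=8 t=5 v=7: → [4,12),[2,10),[0,8); WM=9; [0,8) fires=9
i=9 t=8 v=2: → [8,16),[6,14),[4,12),[2,10); WM=9
i=10 t=12 v=8: → [12,20),[10,18),[8,16),[6,14); WM=9
i=11 t=13 v=8: → [12,20),[10,18),[8,16),[6,14); WM=12; [2,10) fires=9 [4,12) fires=9
i=12 t=9 v=1: DROP (t<12-1); WM=12
i=13 t=15 v=2: → [14,22),[12,20),[10,18),[8,16); WM=12
i=14 t=17 v=6: → [16,24),[14,22),[12,20),[10,18); WM=16; [6,14) fires=9 [8,16) fires=8
i=15 t=21 v=8: → [20,28),[18,26),[16,24),[14,22); WM=16
i=16 t=25 v=1: → [24,32),[22,30),[20,28),[18,26); WM=16
i=17 t=14 v=1: DROP (t<16-1); WM=24; [10,18) fires=8 [12,20) fires=8 [14,22) fires=8 [16,24) fires=8
i=18 t=26 v=4: → [26,34),[24,32),[22,30),[20,28); WM=24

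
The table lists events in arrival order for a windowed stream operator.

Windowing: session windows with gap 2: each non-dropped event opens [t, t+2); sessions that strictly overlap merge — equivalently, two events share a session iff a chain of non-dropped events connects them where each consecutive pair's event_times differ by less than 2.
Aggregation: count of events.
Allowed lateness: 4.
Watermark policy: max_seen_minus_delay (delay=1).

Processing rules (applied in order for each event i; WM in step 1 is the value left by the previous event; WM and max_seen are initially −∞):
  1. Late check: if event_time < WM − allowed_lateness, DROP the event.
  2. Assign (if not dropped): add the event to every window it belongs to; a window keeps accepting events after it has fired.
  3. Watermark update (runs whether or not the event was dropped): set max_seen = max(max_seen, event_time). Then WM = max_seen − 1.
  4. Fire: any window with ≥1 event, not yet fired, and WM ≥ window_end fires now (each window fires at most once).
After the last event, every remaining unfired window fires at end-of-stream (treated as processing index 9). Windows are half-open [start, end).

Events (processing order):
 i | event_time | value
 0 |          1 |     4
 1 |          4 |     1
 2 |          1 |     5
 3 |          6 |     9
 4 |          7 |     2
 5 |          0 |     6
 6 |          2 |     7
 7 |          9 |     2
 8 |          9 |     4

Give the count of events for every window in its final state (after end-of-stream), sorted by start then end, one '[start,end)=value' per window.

i=0 t=1 v=4: → [1,3); WM=0
i=1 t=4 v=1: → [4,6); WM=3
i=2 t=1 v=5: → [1,3); WM=3
i=3 t=6 v=9: → [6,8); WM=5
i=4 t=7 v=2: → [6,9); WM=6
i=5 t=0 v=6: DROP (t<6-4); WM=6
i=6 t=2 v=7: → [1,4); WM=6
i=7 t=9 v=2: → [9,11); WM=8
i=8 t=9 v=4: → [9,11); WM=8

[1,4)=3 [4,6)=1 [6,9)=2 [9,11)=2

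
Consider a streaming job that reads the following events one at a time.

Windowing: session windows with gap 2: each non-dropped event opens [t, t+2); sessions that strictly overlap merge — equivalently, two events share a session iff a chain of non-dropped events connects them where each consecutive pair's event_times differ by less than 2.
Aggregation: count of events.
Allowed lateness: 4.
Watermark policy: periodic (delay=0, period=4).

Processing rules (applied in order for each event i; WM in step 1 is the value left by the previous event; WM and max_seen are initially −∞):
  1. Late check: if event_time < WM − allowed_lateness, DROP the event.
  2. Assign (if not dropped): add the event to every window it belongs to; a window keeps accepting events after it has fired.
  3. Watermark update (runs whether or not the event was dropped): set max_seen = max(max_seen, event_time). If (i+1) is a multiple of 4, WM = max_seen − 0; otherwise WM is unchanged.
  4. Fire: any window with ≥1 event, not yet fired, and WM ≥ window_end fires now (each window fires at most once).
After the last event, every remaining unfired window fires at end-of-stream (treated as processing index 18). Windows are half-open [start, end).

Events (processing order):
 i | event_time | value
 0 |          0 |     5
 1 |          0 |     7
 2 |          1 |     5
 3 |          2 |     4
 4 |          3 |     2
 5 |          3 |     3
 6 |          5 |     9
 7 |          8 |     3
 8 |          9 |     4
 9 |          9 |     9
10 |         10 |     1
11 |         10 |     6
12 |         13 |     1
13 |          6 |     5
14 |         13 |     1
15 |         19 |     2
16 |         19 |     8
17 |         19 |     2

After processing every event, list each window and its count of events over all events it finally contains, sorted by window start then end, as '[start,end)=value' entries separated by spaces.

i=0 t=0 v=5: → [0,2); WM=−∞
i=1 t=0 v=7: → [0,2); WM=−∞
i=2 t=1 v=5: → [0,3); WM=−∞
i=3 t=2 v=4: → [0,4); WM=2
i=4 t=3 v=2: → [0,5); WM=2
i=5 t=3 v=3: → [0,5); WM=2
i=6 t=5 v=9: → [5,7); WM=2
i=7 t=8 v=3: → [8,10); WM=8
i=8 t=9 v=4: → [8,11); WM=8
i=9 t=9 v=9: → [8,11); WM=8
i=10 t=10 v=1: → [8,12); WM=8
i=11 t=10 v=6: → [8,12); WM=10
i=12 t=13 v=1: → [13,15); WM=10
i=13 t=6 v=5: → [5,8); WM=10
i=14 t=13 v=1: → [13,15); WM=10
i=15 t=19 v=2: → [19,21); WM=19
i=16 t=19 v=8: → [19,21); WM=19
i=17 t=19 v=2: → [19,21); WM=19

[0,5)=6 [5,8)=2 [8,12)=5 [13,15)=2 [19,21)=3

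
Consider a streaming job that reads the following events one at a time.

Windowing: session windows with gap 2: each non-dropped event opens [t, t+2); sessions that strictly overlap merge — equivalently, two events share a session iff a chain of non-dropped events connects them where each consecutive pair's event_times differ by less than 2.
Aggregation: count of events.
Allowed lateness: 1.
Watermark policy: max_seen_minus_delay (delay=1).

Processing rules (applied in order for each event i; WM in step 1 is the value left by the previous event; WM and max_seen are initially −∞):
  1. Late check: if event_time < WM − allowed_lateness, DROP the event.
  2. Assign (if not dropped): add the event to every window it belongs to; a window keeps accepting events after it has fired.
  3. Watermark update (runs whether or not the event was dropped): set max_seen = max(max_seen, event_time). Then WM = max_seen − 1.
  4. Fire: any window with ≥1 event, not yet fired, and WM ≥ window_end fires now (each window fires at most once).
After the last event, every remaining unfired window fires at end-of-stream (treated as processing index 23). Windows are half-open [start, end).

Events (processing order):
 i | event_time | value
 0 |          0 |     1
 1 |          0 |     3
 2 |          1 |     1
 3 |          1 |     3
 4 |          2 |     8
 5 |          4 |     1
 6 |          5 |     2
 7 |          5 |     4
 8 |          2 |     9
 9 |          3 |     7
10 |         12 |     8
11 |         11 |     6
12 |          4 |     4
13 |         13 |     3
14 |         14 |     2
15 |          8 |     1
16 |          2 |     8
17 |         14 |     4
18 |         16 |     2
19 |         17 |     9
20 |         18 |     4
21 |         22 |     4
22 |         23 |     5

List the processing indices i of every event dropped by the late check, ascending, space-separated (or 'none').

8 12 15 16

i=0 t=0 v=1: → [0,2); WM=-1
i=1 t=0 v=3: → [0,2); WM=-1
i=2 t=1 v=1: → [0,3); WM=0
i=3 t=1 v=3: → [0,3); WM=0
i=4 t=2 v=8: → [0,4); WM=1
i=5 t=4 v=1: → [4,6); WM=3
i=6 t=5 v=2: → [4,7); WM=4
i=7 t=5 v=4: → [4,7); WM=4
i=8 t=2 v=9: DROP (t<4-1); WM=4
i=9 t=3 v=7: → [0,7); WM=4
i=10 t=12 v=8: → [12,14); WM=11
i=11 t=11 v=6: → [11,14); WM=11
i=12 t=4 v=4: DROP (t<11-1); WM=11
i=13 t=13 v=3: → [11,15); WM=12
i=14 t=14 v=2: → [11,16); WM=13
i=15 t=8 v=1: DROP (t<13-1); WM=13
i=16 t=2 v=8: DROP (t<13-1); WM=13
i=17 t=14 v=4: → [11,16); WM=13
i=18 t=16 v=2: → [16,18); WM=15
i=19 t=17 v=9: → [16,19); WM=16
i=20 t=18 v=4: → [16,20); WM=17
i=21 t=22 v=4: → [22,24); WM=21
i=22 t=23 v=5: → [22,25); WM=22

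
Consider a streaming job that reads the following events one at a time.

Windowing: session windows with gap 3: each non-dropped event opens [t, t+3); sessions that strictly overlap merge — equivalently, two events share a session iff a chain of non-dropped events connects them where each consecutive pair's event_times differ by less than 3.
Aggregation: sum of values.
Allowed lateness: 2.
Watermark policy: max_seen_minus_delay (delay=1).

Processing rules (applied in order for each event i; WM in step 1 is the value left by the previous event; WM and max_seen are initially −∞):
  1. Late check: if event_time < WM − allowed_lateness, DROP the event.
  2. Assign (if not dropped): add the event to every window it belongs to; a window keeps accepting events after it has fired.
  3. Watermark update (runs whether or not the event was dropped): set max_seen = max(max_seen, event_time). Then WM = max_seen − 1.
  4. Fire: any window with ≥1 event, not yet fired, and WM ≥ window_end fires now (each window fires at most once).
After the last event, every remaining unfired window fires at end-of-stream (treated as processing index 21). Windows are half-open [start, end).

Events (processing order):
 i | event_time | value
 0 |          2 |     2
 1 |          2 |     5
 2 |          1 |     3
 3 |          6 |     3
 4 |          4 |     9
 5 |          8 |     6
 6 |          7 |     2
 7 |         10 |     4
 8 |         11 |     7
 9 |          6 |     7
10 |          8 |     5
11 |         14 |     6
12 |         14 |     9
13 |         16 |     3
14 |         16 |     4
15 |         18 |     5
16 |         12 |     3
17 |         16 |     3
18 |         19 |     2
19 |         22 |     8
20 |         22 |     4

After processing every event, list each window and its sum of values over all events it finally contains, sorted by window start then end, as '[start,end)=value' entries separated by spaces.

i=0 t=2 v=2: → [2,5); WM=1
i=1 t=2 v=5: → [2,5); WM=1
i=2 t=1 v=3: → [1,5); WM=1
i=3 t=6 v=3: → [6,9); WM=5
i=4 t=4 v=9: → [1,9); WM=5
i=5 t=8 v=6: → [1,11); WM=7
i=6 t=7 v=2: → [1,11); WM=7
i=7 t=10 v=4: → [1,13); WM=9
i=8 t=11 v=7: → [1,14); WM=10
i=9 t=6 v=7: DROP (t<10-2); WM=10
i=10 t=8 v=5: → [1,14); WM=10
i=11 t=14 v=6: → [14,17); WM=13
i=12 t=14 v=9: → [14,17); WM=13
i=13 t=16 v=3: → [14,19); WM=15
i=14 t=16 v=4: → [14,19); WM=15
i=15 t=18 v=5: → [14,21); WM=17
i=16 t=12 v=3: DROP (t<17-2); WM=17
i=17 t=16 v=3: → [14,21); WM=17
i=18 t=19 v=2: → [14,22); WM=18
i=19 t=22 v=8: → [22,25); WM=21
i=20 t=22 v=4: → [22,25); WM=21

[1,14)=46 [14,22)=32 [22,25)=12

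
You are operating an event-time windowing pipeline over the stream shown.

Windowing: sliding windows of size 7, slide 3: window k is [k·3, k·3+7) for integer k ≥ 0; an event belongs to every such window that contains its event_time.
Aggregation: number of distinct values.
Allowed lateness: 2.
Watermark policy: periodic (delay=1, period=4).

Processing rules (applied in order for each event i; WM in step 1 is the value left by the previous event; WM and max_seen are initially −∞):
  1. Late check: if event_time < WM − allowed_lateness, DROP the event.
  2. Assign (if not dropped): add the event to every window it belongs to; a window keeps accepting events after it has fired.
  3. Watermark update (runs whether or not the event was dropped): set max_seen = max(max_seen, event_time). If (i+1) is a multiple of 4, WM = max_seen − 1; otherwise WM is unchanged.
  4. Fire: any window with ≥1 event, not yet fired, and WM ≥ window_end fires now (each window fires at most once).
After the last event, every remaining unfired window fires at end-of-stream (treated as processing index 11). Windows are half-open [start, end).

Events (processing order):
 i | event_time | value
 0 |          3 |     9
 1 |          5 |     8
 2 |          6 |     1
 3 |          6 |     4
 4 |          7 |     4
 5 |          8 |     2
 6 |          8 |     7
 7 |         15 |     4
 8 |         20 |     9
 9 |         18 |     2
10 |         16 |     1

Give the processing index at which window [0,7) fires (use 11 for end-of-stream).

7

i=0 t=3 v=9: → [3,10),[0,7); WM=−∞
i=1 t=5 v=8: → [3,10),[0,7); WM=−∞
i=2 t=6 v=1: → [6,13),[3,10),[0,7); WM=−∞
i=3 t=6 v=4: → [6,13),[3,10),[0,7); WM=5
i=4 t=7 v=4: → [6,13),[3,10); WM=5
i=5 t=8 v=2: → [6,13),[3,10); WM=5
i=6 t=8 v=7: → [6,13),[3,10); WM=5
i=7 t=15 v=4: → [15,22),[12,19),[9,16); WM=14; [0,7) fires=4 [3,10) fires=6 [6,13) fires=4
i=8 t=20 v=9: → [18,25),[15,22); WM=14
i=9 t=18 v=2: → [18,25),[15,22),[12,19); WM=14
i=10 t=16 v=1: → [15,22),[12,19); WM=14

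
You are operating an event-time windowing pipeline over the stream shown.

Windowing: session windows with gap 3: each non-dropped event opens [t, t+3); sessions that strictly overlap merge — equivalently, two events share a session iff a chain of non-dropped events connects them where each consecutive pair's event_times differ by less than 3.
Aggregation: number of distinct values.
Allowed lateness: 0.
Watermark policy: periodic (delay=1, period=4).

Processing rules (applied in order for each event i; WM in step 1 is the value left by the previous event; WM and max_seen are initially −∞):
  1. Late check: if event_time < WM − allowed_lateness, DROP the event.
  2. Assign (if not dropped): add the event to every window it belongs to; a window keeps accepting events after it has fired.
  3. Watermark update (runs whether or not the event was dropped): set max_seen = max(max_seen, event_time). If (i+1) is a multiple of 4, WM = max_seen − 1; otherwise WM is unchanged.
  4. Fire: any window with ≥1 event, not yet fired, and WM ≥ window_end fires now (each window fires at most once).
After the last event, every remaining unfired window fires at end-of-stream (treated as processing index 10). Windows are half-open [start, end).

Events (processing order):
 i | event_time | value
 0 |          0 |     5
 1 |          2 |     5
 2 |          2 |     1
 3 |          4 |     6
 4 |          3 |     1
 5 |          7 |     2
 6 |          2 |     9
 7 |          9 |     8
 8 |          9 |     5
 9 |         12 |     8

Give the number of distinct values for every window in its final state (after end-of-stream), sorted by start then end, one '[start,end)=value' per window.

[0,7)=3 [7,12)=3 [12,15)=1

i=0 t=0 v=5: → [0,3); WM=−∞
i=1 t=2 v=5: → [0,5); WM=−∞
i=2 t=2 v=1: → [0,5); WM=−∞
i=3 t=4 v=6: → [0,7); WM=3
i=4 t=3 v=1: → [0,7); WM=3
i=5 t=7 v=2: → [7,10); WM=3
i=6 t=2 v=9: DROP (t<3-0); WM=3
i=7 t=9 v=8: → [7,12); WM=8
i=8 t=9 v=5: → [7,12); WM=8
i=9 t=12 v=8: → [12,15); WM=8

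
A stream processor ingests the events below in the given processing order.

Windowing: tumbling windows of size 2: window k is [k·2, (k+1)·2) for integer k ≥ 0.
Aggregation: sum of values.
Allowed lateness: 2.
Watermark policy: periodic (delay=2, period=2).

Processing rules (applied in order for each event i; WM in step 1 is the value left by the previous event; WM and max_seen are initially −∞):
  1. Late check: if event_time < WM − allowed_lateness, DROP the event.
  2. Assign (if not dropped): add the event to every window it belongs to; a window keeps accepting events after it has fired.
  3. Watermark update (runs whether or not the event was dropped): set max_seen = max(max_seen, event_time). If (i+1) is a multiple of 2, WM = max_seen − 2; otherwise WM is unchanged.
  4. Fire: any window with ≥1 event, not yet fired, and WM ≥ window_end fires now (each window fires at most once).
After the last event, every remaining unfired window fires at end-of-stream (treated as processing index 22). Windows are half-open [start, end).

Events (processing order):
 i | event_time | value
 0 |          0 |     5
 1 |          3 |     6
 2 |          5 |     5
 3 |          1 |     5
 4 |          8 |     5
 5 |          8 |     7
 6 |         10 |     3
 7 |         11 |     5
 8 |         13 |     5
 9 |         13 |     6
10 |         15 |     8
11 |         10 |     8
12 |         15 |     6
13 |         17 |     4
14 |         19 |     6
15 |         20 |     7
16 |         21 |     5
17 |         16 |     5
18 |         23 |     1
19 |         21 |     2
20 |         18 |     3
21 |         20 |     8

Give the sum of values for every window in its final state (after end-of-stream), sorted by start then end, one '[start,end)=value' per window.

i=0 t=0 v=5: → [0,2); WM=−∞
i=1 t=3 v=6: → [2,4); WM=1
i=2 t=5 v=5: → [4,6); WM=1
i=3 t=1 v=5: → [0,2); WM=3; [0,2) fires=10
i=4 t=8 v=5: → [8,10); WM=3
i=5 t=8 v=7: → [8,10); WM=6; [2,4) fires=6 [4,6) fires=5
i=6 t=10 v=3: → [10,12); WM=6
i=7 t=11 v=5: → [10,12); WM=9
i=8 t=13 v=5: → [12,14); WM=9
i=9 t=13 v=6: → [12,14); WM=11; [8,10) fires=12
i=10 t=15 v=8: → [14,16); WM=11
i=11 t=10 v=8: → [10,12); WM=13; [10,12) fires=16
i=12 t=15 v=6: → [14,16); WM=13
i=13 t=17 v=4: → [16,18); WM=15; [12,14) fires=11
i=14 t=19 v=6: → [18,20); WM=15
i=15 t=20 v=7: → [20,22); WM=18; [14,16) fires=14 [16,18) fires=4
i=16 t=21 v=5: → [20,22); WM=18
i=17 t=16 v=5: → [16,18); WM=19
i=18 t=23 v=1: → [22,24); WM=19
i=19 t=21 v=2: → [20,22); WM=21; [18,20) fires=6
i=20 t=18 v=3: DROP (t<21-2); WM=21
i=21 t=20 v=8: → [20,22); WM=21

[0,2)=10 [2,4)=6 [4,6)=5 [8,10)=12 [10,12)=16 [12,14)=11 [14,16)=14 [16,18)=9 [18,20)=6 [20,22)=22 [22,24)=1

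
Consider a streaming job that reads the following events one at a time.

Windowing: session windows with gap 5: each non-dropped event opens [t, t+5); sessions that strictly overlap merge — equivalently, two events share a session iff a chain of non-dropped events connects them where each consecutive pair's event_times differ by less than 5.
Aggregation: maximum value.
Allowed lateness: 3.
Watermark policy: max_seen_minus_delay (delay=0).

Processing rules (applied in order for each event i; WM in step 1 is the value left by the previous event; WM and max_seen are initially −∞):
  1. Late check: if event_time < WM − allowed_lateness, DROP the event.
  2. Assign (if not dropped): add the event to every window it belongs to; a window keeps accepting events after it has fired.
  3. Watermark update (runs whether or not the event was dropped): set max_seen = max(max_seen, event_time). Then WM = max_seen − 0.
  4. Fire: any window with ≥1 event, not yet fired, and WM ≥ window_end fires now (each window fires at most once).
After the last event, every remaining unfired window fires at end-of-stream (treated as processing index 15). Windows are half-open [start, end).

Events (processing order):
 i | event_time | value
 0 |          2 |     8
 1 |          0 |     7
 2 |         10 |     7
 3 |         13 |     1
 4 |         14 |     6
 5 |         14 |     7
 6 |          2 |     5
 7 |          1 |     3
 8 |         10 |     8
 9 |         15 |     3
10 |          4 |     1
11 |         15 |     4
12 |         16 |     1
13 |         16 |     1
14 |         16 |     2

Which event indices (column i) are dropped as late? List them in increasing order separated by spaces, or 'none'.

6 7 8 10

i=0 t=2 v=8: → [2,7); WM=2
i=1 t=0 v=7: → [0,7); WM=2
i=2 t=10 v=7: → [10,15); WM=10
i=3 t=13 v=1: → [10,18); WM=13
i=4 t=14 v=6: → [10,19); WM=14
i=5 t=14 v=7: → [10,19); WM=14
i=6 t=2 v=5: DROP (t<14-3); WM=14
i=7 t=1 v=3: DROP (t<14-3); WM=14
i=8 t=10 v=8: DROP (t<14-3); WM=14
i=9 t=15 v=3: → [10,20); WM=15
i=10 t=4 v=1: DROP (t<15-3); WM=15
i=11 t=15 v=4: → [10,20); WM=15
i=12 t=16 v=1: → [10,21); WM=16
i=13 t=16 v=1: → [10,21); WM=16
i=14 t=16 v=2: → [10,21); WM=16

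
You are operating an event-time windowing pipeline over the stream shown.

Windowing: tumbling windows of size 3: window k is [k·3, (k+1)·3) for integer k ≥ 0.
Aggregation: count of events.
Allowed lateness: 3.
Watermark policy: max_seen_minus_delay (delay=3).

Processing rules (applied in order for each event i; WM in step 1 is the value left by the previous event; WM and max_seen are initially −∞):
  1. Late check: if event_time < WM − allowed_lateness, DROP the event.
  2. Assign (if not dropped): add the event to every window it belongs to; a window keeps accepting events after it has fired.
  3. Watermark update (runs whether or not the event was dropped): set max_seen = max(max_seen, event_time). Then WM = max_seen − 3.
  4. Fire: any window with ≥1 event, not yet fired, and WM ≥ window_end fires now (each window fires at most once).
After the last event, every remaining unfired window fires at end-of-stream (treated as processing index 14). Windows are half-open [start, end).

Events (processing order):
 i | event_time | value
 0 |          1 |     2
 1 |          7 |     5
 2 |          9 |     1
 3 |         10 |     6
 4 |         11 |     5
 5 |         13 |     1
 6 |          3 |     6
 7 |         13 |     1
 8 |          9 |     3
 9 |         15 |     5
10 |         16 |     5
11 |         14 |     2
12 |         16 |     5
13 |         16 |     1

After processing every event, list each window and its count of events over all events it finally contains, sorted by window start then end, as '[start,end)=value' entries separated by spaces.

[0,3)=1 [6,9)=1 [9,12)=4 [12,15)=3 [15,18)=4

i=0 t=1 v=2: → [0,3); WM=-2
i=1 t=7 v=5: → [6,9); WM=4; [0,3) fires=1
i=2 t=9 v=1: → [9,12); WM=6
i=3 t=10 v=6: → [9,12); WM=7
i=4 t=11 v=5: → [9,12); WM=8
i=5 t=13 v=1: → [12,15); WM=10; [6,9) fires=1
i=6 t=3 v=6: DROP (t<10-3); WM=10
i=7 t=13 v=1: → [12,15); WM=10
i=8 t=9 v=3: → [9,12); WM=10
i=9 t=15 v=5: → [15,18); WM=12; [9,12) fires=4
i=10 t=16 v=5: → [15,18); WM=13
i=11 t=14 v=2: → [12,15); WM=13
i=12 t=16 v=5: → [15,18); WM=13
i=13 t=16 v=1: → [15,18); WM=13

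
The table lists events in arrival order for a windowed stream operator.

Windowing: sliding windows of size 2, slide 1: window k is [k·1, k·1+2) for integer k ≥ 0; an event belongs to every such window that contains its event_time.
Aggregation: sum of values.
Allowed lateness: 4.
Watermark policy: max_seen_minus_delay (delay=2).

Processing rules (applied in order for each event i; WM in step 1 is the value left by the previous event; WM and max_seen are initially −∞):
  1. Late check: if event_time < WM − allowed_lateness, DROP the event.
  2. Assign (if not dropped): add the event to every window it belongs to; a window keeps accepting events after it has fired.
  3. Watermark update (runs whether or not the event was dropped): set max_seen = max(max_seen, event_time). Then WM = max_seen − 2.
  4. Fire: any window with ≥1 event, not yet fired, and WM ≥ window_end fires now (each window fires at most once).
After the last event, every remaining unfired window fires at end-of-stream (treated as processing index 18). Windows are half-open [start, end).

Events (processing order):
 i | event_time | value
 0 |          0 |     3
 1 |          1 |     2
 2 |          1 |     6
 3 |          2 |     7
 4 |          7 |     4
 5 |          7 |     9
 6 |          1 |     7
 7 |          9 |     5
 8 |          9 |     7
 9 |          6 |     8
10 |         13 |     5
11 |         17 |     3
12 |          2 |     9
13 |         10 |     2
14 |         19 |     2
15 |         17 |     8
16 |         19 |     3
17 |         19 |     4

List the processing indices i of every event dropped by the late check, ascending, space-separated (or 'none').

i=0 t=0 v=3: → [0,2); WM=-2
i=1 t=1 v=2: → [1,3),[0,2); WM=-1
i=2 t=1 v=6: → [1,3),[0,2); WM=-1
i=3 t=2 v=7: → [2,4),[1,3); WM=0
i=4 t=7 v=4: → [7,9),[6,8); WM=5; [0,2) fires=11 [1,3) fires=15 [2,4) fires=7
i=5 t=7 v=9: → [7,9),[6,8); WM=5
i=6 t=1 v=7: → [1,3),[0,2); WM=5
i=7 t=9 v=5: → [9,11),[8,10); WM=7
i=8 t=9 v=7: → [9,11),[8,10); WM=7
i=9 t=6 v=8: → [6,8),[5,7); WM=7; [5,7) fires=8
i=10 t=13 v=5: → [13,15),[12,14); WM=11; [6,8) fires=21 [7,9) fires=13 [8,10) fires=12 [9,11) fires=12
i=11 t=17 v=3: → [17,19),[16,18); WM=15; [12,14) fires=5 [13,15) fires=5
i=12 t=2 v=9: DROP (t<15-4); WM=15
i=13 t=10 v=2: DROP (t<15-4); WM=15
i=14 t=19 v=2: → [19,21),[18,20); WM=17
i=15 t=17 v=8: → [17,19),[16,18); WM=17
i=16 t=19 v=3: → [19,21),[18,20); WM=17
i=17 t=19 v=4: → [19,21),[18,20); WM=17

12 13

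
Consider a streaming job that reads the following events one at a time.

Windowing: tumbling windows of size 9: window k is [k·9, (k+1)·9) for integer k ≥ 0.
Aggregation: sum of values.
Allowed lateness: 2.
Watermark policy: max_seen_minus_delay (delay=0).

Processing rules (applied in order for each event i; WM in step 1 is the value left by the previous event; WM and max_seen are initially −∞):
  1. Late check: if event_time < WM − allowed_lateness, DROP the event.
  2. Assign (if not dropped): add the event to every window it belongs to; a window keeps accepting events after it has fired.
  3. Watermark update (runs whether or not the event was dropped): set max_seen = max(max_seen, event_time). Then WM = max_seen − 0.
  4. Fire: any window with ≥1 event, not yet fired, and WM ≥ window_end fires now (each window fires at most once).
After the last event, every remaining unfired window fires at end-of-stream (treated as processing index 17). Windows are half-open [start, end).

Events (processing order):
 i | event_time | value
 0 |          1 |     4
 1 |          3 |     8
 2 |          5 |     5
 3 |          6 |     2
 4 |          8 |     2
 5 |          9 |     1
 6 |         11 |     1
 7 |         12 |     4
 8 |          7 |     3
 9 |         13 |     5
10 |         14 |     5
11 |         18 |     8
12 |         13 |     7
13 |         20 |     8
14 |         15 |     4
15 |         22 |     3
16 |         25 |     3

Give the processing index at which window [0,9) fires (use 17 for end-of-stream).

5

i=0 t=1 v=4: → [0,9); WM=1
i=1 t=3 v=8: → [0,9); WM=3
i=2 t=5 v=5: → [0,9); WM=5
i=3 t=6 v=2: → [0,9); WM=6
i=4 t=8 v=2: → [0,9); WM=8
i=5 t=9 v=1: → [9,18); WM=9; [0,9) fires=21
i=6 t=11 v=1: → [9,18); WM=11
i=7 t=12 v=4: → [9,18); WM=12
i=8 t=7 v=3: DROP (t<12-2); WM=12
i=9 t=13 v=5: → [9,18); WM=13
i=10 t=14 v=5: → [9,18); WM=14
i=11 t=18 v=8: → [18,27); WM=18; [9,18) fires=16
i=12 t=13 v=7: DROP (t<18-2); WM=18
i=13 t=20 v=8: → [18,27); WM=20
i=14 t=15 v=4: DROP (t<20-2); WM=20
i=15 t=22 v=3: → [18,27); WM=22
i=16 t=25 v=3: → [18,27); WM=25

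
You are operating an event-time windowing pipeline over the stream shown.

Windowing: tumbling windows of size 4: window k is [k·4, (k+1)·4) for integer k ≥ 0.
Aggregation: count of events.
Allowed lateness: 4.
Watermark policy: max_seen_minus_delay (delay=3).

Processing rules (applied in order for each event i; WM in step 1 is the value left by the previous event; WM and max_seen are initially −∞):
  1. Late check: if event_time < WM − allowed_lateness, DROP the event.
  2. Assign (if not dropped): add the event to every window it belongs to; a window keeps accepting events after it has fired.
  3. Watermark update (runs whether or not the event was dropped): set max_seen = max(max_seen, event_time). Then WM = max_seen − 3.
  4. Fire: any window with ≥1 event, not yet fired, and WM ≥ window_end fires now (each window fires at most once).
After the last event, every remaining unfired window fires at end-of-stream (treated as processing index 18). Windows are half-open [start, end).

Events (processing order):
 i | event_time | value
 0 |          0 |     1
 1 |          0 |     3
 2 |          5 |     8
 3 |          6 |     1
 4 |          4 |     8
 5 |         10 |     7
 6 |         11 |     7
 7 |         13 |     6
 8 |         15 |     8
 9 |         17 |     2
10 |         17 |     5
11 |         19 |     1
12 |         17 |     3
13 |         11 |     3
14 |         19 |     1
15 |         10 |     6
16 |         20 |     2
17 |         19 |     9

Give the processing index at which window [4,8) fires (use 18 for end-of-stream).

i=0 t=0 v=1: → [0,4); WM=-3
i=1 t=0 v=3: → [0,4); WM=-3
i=2 t=5 v=8: → [4,8); WM=2
i=3 t=6 v=1: → [4,8); WM=3
i=4 t=4 v=8: → [4,8); WM=3
i=5 t=10 v=7: → [8,12); WM=7; [0,4) fires=2
i=6 t=11 v=7: → [8,12); WM=8; [4,8) fires=3
i=7 t=13 v=6: → [12,16); WM=10
i=8 t=15 v=8: → [12,16); WM=12; [8,12) fires=2
i=9 t=17 v=2: → [16,20); WM=14
i=10 t=17 v=5: → [16,20); WM=14
i=11 t=19 v=1: → [16,20); WM=16; [12,16) fires=2
i=12 t=17 v=3: → [16,20); WM=16
i=13 t=11 v=3: DROP (t<16-4); WM=16
i=14 t=19 v=1: → [16,20); WM=16
i=15 t=10 v=6: DROP (t<16-4); WM=16
i=16 t=20 v=2: → [20,24); WM=17
i=17 t=19 v=9: → [16,20); WM=17

6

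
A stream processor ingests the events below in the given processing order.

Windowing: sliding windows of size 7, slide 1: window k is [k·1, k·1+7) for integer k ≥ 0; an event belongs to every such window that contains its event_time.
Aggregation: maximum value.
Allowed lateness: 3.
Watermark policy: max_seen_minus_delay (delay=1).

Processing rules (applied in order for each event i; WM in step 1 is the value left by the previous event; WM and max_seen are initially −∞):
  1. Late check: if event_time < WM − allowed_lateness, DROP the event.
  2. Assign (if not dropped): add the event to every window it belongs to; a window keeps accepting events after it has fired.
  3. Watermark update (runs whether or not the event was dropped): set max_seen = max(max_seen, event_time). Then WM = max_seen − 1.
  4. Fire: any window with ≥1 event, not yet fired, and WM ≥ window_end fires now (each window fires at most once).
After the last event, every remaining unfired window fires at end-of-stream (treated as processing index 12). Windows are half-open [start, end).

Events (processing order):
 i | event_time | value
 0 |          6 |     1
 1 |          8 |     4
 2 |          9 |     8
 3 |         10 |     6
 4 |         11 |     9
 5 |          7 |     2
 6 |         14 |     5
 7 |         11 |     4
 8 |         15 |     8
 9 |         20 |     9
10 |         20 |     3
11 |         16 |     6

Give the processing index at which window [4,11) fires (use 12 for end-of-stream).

i=0 t=6 v=1: → [6,13),[5,12),[4,11),[3,10),[2,9),[1,8),[0,7); WM=5
i=1 t=8 v=4: → [8,15),[7,14),[6,13),[5,12),[4,11),[3,10),[2,9); WM=7; [0,7) fires=1
i=2 t=9 v=8: → [9,16),[8,15),[7,14),[6,13),[5,12),[4,11),[3,10); WM=8; [1,8) fires=1
i=3 t=10 v=6: → [10,17),[9,16),[8,15),[7,14),[6,13),[5,12),[4,11); WM=9; [2,9) fires=4
i=4 t=11 v=9: → [11,18),[10,17),[9,16),[8,15),[7,14),[6,13),[5,12); WM=10; [3,10) fires=8
i=5 t=7 v=2: → [7,14),[6,13),[5,12),[4,11),[3,10),[2,9),[1,8); WM=10
i=6 t=14 v=5: → [14,21),[13,20),[12,19),[11,18),[10,17),[9,16),[8,15); WM=13; [4,11) fires=8 [5,12) fires=9 [6,13) fires=9
i=7 t=11 v=4: → [11,18),[10,17),[9,16),[8,15),[7,14),[6,13),[5,12); WM=13
i=8 t=15 v=8: → [15,22),[14,21),[13,20),[12,19),[11,18),[10,17),[9,16); WM=14; [7,14) fires=9
i=9 t=20 v=9: → [20,27),[19,26),[18,25),[17,24),[16,23),[15,22),[14,21); WM=19; [8,15) fires=9 [9,16) fires=9 [10,17) fires=9 [11,18) fires=9 [12,19) fires=8
i=10 t=20 v=3: → [20,27),[19,26),[18,25),[17,24),[16,23),[15,22),[14,21); WM=19
i=11 t=16 v=6: → [16,23),[15,22),[14,21),[13,20),[12,19),[11,18),[10,17); WM=19

6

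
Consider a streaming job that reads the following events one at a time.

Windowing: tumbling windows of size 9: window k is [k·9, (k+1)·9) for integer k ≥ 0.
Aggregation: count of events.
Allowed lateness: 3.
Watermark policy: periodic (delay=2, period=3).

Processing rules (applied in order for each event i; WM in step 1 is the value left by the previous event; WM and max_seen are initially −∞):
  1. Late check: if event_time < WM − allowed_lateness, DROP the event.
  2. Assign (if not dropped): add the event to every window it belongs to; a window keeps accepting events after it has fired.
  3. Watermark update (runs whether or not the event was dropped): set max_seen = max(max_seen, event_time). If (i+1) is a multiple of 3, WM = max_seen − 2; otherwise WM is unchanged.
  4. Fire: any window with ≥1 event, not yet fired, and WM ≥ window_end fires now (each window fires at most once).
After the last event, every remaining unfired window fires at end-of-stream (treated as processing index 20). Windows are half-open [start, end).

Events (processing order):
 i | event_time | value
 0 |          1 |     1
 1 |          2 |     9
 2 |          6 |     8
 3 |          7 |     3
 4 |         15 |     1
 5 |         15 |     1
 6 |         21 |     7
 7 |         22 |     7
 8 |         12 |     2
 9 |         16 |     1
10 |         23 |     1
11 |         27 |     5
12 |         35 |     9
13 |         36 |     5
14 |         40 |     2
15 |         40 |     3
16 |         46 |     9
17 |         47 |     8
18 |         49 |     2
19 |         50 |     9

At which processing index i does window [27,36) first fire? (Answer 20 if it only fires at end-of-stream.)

14

i=0 t=1 v=1: → [0,9); WM=−∞
i=1 t=2 v=9: → [0,9); WM=−∞
i=2 t=6 v=8: → [0,9); WM=4
i=3 t=7 v=3: → [0,9); WM=4
i=4 t=15 v=1: → [9,18); WM=4
i=5 t=15 v=1: → [9,18); WM=13; [0,9) fires=4
i=6 t=21 v=7: → [18,27); WM=13
i=7 t=22 v=7: → [18,27); WM=13
i=8 t=12 v=2: → [9,18); WM=20; [9,18) fires=3
i=9 t=16 v=1: DROP (t<20-3); WM=20
i=10 t=23 v=1: → [18,27); WM=20
i=11 t=27 v=5: → [27,36); WM=25
i=12 t=35 v=9: → [27,36); WM=25
i=13 t=36 v=5: → [36,45); WM=25
i=14 t=40 v=2: → [36,45); WM=38; [18,27) fires=3 [27,36) fires=2
i=15 t=40 v=3: → [36,45); WM=38
i=16 t=46 v=9: → [45,54); WM=38
i=17 t=47 v=8: → [45,54); WM=45; [36,45) fires=3
i=18 t=49 v=2: → [45,54); WM=45
i=19 t=50 v=9: → [45,54); WM=45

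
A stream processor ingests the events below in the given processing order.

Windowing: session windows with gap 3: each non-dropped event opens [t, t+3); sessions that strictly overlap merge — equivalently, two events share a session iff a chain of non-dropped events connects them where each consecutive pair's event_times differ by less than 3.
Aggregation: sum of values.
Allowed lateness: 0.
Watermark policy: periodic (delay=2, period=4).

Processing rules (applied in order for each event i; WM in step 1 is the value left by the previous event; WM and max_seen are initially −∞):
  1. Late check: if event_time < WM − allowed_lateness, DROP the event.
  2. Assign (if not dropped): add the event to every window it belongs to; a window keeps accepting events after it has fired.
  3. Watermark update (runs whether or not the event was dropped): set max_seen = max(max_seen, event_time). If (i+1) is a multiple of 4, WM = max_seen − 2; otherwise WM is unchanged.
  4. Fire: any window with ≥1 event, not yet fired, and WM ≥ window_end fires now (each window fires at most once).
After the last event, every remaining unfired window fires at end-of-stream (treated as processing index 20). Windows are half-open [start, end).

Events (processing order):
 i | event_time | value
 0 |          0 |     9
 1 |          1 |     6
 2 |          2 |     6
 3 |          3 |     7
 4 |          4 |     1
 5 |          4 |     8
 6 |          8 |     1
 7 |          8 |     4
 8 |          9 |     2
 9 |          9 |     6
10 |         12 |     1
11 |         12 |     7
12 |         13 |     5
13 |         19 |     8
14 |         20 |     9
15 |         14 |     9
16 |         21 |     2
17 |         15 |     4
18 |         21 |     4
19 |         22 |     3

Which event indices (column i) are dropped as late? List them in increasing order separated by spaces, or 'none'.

17

i=0 t=0 v=9: → [0,3); WM=−∞
i=1 t=1 v=6: → [0,4); WM=−∞
i=2 t=2 v=6: → [0,5); WM=−∞
i=3 t=3 v=7: → [0,6); WM=1
i=4 t=4 v=1: → [0,7); WM=1
i=5 t=4 v=8: → [0,7); WM=1
i=6 t=8 v=1: → [8,11); WM=1
i=7 t=8 v=4: → [8,11); WM=6
i=8 t=9 v=2: → [8,12); WM=6
i=9 t=9 v=6: → [8,12); WM=6
i=10 t=12 v=1: → [12,15); WM=6
i=11 t=12 v=7: → [12,15); WM=10
i=12 t=13 v=5: → [12,16); WM=10
i=13 t=19 v=8: → [19,22); WM=10
i=14 t=20 v=9: → [19,23); WM=10
i=15 t=14 v=9: → [12,17); WM=18
i=16 t=21 v=2: → [19,24); WM=18
i=17 t=15 v=4: DROP (t<18-0); WM=18
i=18 t=21 v=4: → [19,24); WM=18
i=19 t=22 v=3: → [19,25); WM=20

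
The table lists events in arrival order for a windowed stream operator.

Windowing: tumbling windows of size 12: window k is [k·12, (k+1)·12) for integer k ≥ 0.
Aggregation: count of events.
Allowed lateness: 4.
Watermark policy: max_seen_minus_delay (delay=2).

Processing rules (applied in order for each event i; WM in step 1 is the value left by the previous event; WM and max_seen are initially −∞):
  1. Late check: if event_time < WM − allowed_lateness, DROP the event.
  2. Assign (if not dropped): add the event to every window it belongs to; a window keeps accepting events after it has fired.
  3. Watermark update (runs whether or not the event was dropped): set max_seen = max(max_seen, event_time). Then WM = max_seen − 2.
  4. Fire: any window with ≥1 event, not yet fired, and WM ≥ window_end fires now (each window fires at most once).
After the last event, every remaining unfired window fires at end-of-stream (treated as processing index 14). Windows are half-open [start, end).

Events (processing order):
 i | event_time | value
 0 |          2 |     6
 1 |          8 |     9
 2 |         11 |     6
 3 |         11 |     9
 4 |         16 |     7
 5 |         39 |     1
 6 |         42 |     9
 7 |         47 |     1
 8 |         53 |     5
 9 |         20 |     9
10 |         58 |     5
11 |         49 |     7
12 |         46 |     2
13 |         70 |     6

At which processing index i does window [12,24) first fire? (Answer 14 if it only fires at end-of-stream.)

i=0 t=2 v=6: → [0,12); WM=0
i=1 t=8 v=9: → [0,12); WM=6
i=2 t=11 v=6: → [0,12); WM=9
i=3 t=11 v=9: → [0,12); WM=9
i=4 t=16 v=7: → [12,24); WM=14; [0,12) fires=4
i=5 t=39 v=1: → [36,48); WM=37; [12,24) fires=1
i=6 t=42 v=9: → [36,48); WM=40
i=7 t=47 v=1: → [36,48); WM=45
i=8 t=53 v=5: → [48,60); WM=51; [36,48) fires=3
i=9 t=20 v=9: DROP (t<51-4); WM=51
i=10 t=58 v=5: → [48,60); WM=56
i=11 t=49 v=7: DROP (t<56-4); WM=56
i=12 t=46 v=2: DROP (t<56-4); WM=56
i=13 t=70 v=6: → [60,72); WM=68; [48,60) fires=2

5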